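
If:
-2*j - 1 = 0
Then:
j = -1/2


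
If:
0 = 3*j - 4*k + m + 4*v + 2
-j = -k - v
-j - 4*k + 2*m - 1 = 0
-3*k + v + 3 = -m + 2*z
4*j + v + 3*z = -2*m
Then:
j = -25/33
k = -35/66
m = -31/33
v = -5/22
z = 113/66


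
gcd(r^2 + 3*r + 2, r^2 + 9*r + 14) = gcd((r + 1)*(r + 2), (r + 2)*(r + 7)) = r + 2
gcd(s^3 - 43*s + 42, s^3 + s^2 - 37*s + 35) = s^2 + 6*s - 7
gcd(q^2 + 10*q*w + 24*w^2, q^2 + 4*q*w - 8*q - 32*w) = q + 4*w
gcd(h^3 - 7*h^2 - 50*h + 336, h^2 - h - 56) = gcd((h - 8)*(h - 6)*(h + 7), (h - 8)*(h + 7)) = h^2 - h - 56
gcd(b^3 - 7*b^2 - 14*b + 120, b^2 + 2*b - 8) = b + 4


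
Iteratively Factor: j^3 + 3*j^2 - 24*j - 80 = (j - 5)*(j^2 + 8*j + 16) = (j - 5)*(j + 4)*(j + 4)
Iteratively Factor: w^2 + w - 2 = (w - 1)*(w + 2)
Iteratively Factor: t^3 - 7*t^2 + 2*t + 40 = (t - 4)*(t^2 - 3*t - 10) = (t - 5)*(t - 4)*(t + 2)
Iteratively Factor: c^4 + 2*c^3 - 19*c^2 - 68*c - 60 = (c + 2)*(c^3 - 19*c - 30) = (c + 2)^2*(c^2 - 2*c - 15) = (c - 5)*(c + 2)^2*(c + 3)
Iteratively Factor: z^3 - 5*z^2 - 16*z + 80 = (z - 4)*(z^2 - z - 20) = (z - 4)*(z + 4)*(z - 5)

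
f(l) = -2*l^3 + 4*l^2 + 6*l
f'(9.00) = -408.00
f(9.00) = -1080.00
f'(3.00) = -24.00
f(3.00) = 0.00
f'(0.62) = 8.65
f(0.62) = 4.78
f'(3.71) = -46.90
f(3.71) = -24.81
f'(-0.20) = 4.16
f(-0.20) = -1.02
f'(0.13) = 6.94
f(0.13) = 0.84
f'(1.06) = 7.74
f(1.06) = 8.47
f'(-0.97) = -7.41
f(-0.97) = -0.23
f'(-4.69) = -163.50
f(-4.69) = 266.17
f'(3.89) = -53.67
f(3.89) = -33.86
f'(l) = -6*l^2 + 8*l + 6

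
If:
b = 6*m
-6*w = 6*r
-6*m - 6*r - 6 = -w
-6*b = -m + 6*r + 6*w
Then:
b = 0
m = 0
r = -6/7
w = 6/7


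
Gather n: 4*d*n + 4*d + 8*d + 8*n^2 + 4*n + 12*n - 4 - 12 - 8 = 12*d + 8*n^2 + n*(4*d + 16) - 24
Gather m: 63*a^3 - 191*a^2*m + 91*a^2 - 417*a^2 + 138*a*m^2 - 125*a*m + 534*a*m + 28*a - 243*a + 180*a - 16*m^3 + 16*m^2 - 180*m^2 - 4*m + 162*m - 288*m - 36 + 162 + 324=63*a^3 - 326*a^2 - 35*a - 16*m^3 + m^2*(138*a - 164) + m*(-191*a^2 + 409*a - 130) + 450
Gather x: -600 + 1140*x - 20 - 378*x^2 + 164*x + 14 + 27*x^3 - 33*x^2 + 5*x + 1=27*x^3 - 411*x^2 + 1309*x - 605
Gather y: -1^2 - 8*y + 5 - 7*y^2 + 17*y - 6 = -7*y^2 + 9*y - 2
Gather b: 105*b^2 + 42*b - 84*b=105*b^2 - 42*b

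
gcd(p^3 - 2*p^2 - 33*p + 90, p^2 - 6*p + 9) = p - 3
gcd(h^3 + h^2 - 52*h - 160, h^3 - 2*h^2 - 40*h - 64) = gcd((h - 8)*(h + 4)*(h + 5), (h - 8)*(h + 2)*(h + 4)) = h^2 - 4*h - 32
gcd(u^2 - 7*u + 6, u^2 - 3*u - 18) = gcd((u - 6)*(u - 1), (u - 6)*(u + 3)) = u - 6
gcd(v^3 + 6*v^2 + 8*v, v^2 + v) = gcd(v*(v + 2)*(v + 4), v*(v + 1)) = v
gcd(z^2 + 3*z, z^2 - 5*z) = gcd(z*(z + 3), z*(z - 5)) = z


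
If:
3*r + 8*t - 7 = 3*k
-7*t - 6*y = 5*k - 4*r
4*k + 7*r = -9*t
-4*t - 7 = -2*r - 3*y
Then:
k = -1645/1112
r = 931/1112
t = 7/1112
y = 2975/1668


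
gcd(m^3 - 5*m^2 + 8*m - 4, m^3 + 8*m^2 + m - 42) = m - 2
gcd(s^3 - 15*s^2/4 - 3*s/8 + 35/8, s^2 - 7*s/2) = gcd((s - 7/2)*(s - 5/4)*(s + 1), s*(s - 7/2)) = s - 7/2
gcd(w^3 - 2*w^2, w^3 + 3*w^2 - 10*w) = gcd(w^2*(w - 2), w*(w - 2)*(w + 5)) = w^2 - 2*w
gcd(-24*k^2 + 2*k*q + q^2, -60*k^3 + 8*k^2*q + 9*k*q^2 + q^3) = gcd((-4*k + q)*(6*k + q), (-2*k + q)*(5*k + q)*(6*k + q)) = 6*k + q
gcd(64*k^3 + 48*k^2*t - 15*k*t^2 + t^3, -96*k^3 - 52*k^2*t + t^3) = -8*k + t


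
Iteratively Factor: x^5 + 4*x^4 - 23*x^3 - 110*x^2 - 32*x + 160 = (x + 4)*(x^4 - 23*x^2 - 18*x + 40) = (x + 2)*(x + 4)*(x^3 - 2*x^2 - 19*x + 20) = (x - 1)*(x + 2)*(x + 4)*(x^2 - x - 20) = (x - 5)*(x - 1)*(x + 2)*(x + 4)*(x + 4)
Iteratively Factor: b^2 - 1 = (b + 1)*(b - 1)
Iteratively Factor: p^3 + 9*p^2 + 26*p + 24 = (p + 2)*(p^2 + 7*p + 12) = (p + 2)*(p + 4)*(p + 3)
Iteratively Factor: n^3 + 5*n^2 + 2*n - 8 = (n + 4)*(n^2 + n - 2) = (n + 2)*(n + 4)*(n - 1)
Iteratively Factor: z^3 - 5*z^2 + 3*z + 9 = (z - 3)*(z^2 - 2*z - 3) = (z - 3)*(z + 1)*(z - 3)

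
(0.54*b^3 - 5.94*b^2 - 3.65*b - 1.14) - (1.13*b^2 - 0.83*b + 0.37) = 0.54*b^3 - 7.07*b^2 - 2.82*b - 1.51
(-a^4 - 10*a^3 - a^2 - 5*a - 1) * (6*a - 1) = -6*a^5 - 59*a^4 + 4*a^3 - 29*a^2 - a + 1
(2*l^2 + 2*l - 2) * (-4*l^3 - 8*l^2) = -8*l^5 - 24*l^4 - 8*l^3 + 16*l^2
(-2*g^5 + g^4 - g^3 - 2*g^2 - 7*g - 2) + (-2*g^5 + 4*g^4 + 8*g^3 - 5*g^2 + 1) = -4*g^5 + 5*g^4 + 7*g^3 - 7*g^2 - 7*g - 1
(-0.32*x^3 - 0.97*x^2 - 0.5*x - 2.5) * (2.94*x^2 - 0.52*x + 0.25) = -0.9408*x^5 - 2.6854*x^4 - 1.0456*x^3 - 7.3325*x^2 + 1.175*x - 0.625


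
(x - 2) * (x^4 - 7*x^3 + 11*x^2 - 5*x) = x^5 - 9*x^4 + 25*x^3 - 27*x^2 + 10*x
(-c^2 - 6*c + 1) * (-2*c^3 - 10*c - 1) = 2*c^5 + 12*c^4 + 8*c^3 + 61*c^2 - 4*c - 1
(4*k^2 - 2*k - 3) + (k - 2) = 4*k^2 - k - 5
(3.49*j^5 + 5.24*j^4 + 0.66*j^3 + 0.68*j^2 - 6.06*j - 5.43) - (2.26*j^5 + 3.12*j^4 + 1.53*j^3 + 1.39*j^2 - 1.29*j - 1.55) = 1.23*j^5 + 2.12*j^4 - 0.87*j^3 - 0.71*j^2 - 4.77*j - 3.88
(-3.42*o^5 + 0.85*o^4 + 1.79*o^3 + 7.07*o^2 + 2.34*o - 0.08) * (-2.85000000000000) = 9.747*o^5 - 2.4225*o^4 - 5.1015*o^3 - 20.1495*o^2 - 6.669*o + 0.228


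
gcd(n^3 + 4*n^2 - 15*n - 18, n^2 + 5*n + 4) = n + 1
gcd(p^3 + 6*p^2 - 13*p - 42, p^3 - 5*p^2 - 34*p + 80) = 1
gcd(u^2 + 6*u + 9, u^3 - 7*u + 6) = u + 3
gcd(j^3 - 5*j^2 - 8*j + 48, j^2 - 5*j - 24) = j + 3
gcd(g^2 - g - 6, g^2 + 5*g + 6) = g + 2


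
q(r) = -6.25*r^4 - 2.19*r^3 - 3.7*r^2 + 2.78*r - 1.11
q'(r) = -25.0*r^3 - 6.57*r^2 - 7.4*r + 2.78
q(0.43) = -0.99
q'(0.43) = -3.60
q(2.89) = -512.82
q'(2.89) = -676.92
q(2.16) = -170.49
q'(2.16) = -295.80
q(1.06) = -12.82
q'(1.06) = -42.22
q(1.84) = -93.80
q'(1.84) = -188.82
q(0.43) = -0.99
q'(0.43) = -3.60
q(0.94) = -8.46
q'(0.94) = -30.75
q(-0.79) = -6.97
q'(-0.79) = 16.85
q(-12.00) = -126382.95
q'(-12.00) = 42345.50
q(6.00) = -8690.67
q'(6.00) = -5678.14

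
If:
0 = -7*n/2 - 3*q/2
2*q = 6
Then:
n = -9/7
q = 3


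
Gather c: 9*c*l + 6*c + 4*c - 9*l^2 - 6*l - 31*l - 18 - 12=c*(9*l + 10) - 9*l^2 - 37*l - 30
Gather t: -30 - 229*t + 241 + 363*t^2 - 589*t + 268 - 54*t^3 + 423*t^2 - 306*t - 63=-54*t^3 + 786*t^2 - 1124*t + 416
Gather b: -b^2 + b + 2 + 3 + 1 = -b^2 + b + 6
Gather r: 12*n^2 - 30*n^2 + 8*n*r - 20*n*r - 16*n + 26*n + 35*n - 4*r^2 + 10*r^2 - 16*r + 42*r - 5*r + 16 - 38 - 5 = -18*n^2 + 45*n + 6*r^2 + r*(21 - 12*n) - 27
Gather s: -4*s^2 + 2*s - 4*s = -4*s^2 - 2*s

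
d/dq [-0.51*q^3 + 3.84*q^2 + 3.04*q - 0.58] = -1.53*q^2 + 7.68*q + 3.04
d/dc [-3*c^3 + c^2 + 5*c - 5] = -9*c^2 + 2*c + 5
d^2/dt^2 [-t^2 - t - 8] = -2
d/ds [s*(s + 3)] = 2*s + 3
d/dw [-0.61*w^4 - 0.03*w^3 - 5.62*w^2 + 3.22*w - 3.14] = -2.44*w^3 - 0.09*w^2 - 11.24*w + 3.22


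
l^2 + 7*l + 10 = (l + 2)*(l + 5)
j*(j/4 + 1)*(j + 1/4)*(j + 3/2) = j^4/4 + 23*j^3/16 + 59*j^2/32 + 3*j/8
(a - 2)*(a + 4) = a^2 + 2*a - 8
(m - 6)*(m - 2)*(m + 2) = m^3 - 6*m^2 - 4*m + 24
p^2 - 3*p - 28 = (p - 7)*(p + 4)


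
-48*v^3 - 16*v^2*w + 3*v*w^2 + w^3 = (-4*v + w)*(3*v + w)*(4*v + w)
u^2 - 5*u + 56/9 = (u - 8/3)*(u - 7/3)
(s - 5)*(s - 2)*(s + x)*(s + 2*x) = s^4 + 3*s^3*x - 7*s^3 + 2*s^2*x^2 - 21*s^2*x + 10*s^2 - 14*s*x^2 + 30*s*x + 20*x^2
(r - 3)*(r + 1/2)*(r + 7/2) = r^3 + r^2 - 41*r/4 - 21/4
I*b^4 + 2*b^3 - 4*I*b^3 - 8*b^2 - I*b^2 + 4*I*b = b*(b - 4)*(b - I)*(I*b + 1)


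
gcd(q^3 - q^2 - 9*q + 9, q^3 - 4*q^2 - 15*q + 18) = q^2 + 2*q - 3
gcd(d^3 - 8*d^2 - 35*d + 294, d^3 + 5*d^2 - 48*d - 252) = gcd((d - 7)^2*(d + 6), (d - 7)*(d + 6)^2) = d^2 - d - 42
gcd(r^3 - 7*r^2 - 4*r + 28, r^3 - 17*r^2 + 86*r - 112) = r^2 - 9*r + 14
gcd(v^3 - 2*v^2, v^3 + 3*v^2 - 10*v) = v^2 - 2*v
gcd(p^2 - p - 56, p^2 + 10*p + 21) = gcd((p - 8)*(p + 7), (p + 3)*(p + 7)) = p + 7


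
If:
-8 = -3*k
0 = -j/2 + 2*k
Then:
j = 32/3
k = 8/3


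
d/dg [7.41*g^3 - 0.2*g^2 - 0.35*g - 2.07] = 22.23*g^2 - 0.4*g - 0.35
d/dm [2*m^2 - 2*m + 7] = 4*m - 2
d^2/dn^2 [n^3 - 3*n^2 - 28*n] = 6*n - 6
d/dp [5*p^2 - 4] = 10*p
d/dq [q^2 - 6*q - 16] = 2*q - 6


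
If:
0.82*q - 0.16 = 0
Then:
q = 0.20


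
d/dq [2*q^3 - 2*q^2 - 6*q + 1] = 6*q^2 - 4*q - 6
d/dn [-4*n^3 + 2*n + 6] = 2 - 12*n^2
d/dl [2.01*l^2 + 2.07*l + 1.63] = 4.02*l + 2.07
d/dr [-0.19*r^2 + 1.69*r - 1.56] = 1.69 - 0.38*r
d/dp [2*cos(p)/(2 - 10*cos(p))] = -sin(p)/(5*cos(p) - 1)^2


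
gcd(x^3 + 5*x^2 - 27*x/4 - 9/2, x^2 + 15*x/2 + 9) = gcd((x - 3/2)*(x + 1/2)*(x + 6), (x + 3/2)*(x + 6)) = x + 6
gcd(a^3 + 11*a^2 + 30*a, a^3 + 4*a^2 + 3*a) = a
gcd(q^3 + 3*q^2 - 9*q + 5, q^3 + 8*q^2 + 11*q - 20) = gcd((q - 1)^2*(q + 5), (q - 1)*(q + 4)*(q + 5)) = q^2 + 4*q - 5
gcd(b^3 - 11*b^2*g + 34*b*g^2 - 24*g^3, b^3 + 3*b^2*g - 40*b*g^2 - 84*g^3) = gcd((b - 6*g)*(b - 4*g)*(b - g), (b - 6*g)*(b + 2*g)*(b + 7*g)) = b - 6*g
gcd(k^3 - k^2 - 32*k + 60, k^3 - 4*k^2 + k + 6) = k - 2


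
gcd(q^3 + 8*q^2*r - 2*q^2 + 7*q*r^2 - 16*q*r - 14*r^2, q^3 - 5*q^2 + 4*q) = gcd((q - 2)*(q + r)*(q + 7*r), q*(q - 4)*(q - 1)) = 1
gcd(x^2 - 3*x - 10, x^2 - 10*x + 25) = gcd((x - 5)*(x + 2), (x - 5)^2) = x - 5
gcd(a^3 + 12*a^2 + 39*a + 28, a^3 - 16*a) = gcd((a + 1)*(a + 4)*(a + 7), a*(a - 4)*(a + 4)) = a + 4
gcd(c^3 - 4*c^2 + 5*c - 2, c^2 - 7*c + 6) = c - 1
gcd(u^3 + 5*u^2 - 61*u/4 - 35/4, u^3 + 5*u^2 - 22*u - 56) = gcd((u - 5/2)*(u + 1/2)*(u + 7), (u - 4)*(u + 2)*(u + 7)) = u + 7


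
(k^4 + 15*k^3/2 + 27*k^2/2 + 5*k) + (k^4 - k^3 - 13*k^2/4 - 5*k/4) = 2*k^4 + 13*k^3/2 + 41*k^2/4 + 15*k/4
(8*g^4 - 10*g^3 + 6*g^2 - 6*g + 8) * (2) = 16*g^4 - 20*g^3 + 12*g^2 - 12*g + 16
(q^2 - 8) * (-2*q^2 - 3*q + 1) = -2*q^4 - 3*q^3 + 17*q^2 + 24*q - 8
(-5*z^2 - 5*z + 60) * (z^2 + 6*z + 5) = -5*z^4 - 35*z^3 + 5*z^2 + 335*z + 300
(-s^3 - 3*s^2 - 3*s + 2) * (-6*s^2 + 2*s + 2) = 6*s^5 + 16*s^4 + 10*s^3 - 24*s^2 - 2*s + 4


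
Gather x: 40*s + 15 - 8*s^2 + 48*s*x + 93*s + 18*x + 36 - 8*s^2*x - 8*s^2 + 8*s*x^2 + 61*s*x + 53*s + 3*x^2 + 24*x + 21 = -16*s^2 + 186*s + x^2*(8*s + 3) + x*(-8*s^2 + 109*s + 42) + 72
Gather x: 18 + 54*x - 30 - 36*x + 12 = 18*x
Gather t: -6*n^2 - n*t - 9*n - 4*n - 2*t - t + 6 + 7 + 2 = -6*n^2 - 13*n + t*(-n - 3) + 15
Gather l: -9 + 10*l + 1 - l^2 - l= -l^2 + 9*l - 8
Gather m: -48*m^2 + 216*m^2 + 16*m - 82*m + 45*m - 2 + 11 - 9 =168*m^2 - 21*m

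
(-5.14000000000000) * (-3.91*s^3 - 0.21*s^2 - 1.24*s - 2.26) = 20.0974*s^3 + 1.0794*s^2 + 6.3736*s + 11.6164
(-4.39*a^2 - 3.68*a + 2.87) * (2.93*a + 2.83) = -12.8627*a^3 - 23.2061*a^2 - 2.0053*a + 8.1221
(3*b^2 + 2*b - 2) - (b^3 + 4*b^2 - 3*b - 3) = -b^3 - b^2 + 5*b + 1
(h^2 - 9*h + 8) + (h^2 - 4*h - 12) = 2*h^2 - 13*h - 4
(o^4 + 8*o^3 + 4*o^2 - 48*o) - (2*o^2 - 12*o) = o^4 + 8*o^3 + 2*o^2 - 36*o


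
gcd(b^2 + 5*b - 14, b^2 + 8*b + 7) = b + 7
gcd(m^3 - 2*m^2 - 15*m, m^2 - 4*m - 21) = m + 3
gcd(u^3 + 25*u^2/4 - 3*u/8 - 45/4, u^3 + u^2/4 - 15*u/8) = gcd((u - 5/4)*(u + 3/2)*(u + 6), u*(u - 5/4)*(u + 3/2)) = u^2 + u/4 - 15/8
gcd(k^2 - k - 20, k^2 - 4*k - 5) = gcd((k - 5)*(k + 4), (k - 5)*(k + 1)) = k - 5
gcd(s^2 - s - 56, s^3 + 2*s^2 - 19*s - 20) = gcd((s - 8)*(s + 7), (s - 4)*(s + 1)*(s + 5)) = 1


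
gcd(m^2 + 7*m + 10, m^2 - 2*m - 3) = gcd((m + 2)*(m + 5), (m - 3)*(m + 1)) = 1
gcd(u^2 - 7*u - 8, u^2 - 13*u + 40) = u - 8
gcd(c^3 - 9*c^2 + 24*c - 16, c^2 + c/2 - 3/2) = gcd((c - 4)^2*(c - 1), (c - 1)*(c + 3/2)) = c - 1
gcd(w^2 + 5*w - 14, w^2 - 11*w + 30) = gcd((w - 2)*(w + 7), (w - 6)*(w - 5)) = 1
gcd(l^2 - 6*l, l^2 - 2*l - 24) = l - 6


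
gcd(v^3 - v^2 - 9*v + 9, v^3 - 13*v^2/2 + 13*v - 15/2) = v^2 - 4*v + 3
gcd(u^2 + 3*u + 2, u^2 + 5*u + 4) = u + 1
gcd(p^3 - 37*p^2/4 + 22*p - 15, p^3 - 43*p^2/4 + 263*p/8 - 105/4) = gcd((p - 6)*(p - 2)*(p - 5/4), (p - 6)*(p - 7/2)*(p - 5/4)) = p^2 - 29*p/4 + 15/2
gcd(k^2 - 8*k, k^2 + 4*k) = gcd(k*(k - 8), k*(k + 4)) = k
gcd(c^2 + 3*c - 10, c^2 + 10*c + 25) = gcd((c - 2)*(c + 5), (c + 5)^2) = c + 5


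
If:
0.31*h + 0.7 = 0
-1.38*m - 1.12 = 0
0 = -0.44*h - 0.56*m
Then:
No Solution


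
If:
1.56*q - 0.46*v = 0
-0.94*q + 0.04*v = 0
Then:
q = 0.00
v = 0.00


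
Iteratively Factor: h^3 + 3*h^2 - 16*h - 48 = (h + 3)*(h^2 - 16) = (h - 4)*(h + 3)*(h + 4)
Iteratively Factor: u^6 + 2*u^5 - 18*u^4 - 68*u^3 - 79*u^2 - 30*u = (u + 3)*(u^5 - u^4 - 15*u^3 - 23*u^2 - 10*u) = u*(u + 3)*(u^4 - u^3 - 15*u^2 - 23*u - 10) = u*(u + 1)*(u + 3)*(u^3 - 2*u^2 - 13*u - 10) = u*(u + 1)^2*(u + 3)*(u^2 - 3*u - 10) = u*(u + 1)^2*(u + 2)*(u + 3)*(u - 5)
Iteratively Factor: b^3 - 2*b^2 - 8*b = (b)*(b^2 - 2*b - 8) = b*(b + 2)*(b - 4)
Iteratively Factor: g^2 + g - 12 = (g + 4)*(g - 3)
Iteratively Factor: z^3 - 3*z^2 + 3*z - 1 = (z - 1)*(z^2 - 2*z + 1) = (z - 1)^2*(z - 1)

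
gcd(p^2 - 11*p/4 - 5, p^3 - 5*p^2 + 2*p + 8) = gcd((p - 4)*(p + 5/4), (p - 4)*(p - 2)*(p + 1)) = p - 4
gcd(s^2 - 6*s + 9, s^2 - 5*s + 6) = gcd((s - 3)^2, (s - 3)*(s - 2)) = s - 3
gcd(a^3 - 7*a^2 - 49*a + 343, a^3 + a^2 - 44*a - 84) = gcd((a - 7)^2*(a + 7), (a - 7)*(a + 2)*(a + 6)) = a - 7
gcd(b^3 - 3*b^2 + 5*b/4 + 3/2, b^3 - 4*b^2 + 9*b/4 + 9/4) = b^2 - b - 3/4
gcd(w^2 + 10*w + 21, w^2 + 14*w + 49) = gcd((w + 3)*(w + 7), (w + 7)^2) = w + 7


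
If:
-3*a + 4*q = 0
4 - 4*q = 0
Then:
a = 4/3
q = 1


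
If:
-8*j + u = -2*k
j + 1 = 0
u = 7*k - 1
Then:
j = -1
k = -7/9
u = -58/9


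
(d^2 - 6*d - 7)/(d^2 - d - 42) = (d + 1)/(d + 6)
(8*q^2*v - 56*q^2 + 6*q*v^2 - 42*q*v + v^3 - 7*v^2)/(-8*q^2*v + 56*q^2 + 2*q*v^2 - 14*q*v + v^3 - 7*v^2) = (-2*q - v)/(2*q - v)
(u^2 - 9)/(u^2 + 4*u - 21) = (u + 3)/(u + 7)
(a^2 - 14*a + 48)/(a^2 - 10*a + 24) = (a - 8)/(a - 4)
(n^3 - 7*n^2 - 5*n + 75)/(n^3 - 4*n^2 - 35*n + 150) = (n + 3)/(n + 6)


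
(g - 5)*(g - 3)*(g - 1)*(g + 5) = g^4 - 4*g^3 - 22*g^2 + 100*g - 75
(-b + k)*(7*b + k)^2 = -49*b^3 + 35*b^2*k + 13*b*k^2 + k^3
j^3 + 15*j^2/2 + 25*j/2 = j*(j + 5/2)*(j + 5)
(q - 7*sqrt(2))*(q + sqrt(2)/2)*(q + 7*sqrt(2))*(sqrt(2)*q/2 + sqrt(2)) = sqrt(2)*q^4/2 + q^3/2 + sqrt(2)*q^3 - 49*sqrt(2)*q^2 + q^2 - 98*sqrt(2)*q - 49*q - 98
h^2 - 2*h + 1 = (h - 1)^2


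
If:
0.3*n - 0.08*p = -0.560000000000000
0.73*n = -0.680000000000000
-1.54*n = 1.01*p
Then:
No Solution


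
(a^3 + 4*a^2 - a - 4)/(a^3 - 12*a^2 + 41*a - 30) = (a^2 + 5*a + 4)/(a^2 - 11*a + 30)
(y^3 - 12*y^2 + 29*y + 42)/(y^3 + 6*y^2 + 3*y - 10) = (y^3 - 12*y^2 + 29*y + 42)/(y^3 + 6*y^2 + 3*y - 10)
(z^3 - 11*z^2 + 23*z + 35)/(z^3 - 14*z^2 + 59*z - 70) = (z + 1)/(z - 2)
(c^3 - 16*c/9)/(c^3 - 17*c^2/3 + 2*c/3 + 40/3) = c*(3*c - 4)/(3*(c^2 - 7*c + 10))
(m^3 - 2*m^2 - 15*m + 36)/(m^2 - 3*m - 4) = (-m^3 + 2*m^2 + 15*m - 36)/(-m^2 + 3*m + 4)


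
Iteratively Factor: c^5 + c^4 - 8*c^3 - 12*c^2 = (c + 2)*(c^4 - c^3 - 6*c^2) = c*(c + 2)*(c^3 - c^2 - 6*c) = c^2*(c + 2)*(c^2 - c - 6) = c^2*(c + 2)^2*(c - 3)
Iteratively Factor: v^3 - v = (v)*(v^2 - 1) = v*(v - 1)*(v + 1)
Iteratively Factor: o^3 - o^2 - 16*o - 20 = (o + 2)*(o^2 - 3*o - 10) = (o + 2)^2*(o - 5)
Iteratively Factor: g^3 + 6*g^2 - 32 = (g + 4)*(g^2 + 2*g - 8) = (g + 4)^2*(g - 2)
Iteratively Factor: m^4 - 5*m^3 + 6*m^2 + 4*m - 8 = (m - 2)*(m^3 - 3*m^2 + 4) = (m - 2)^2*(m^2 - m - 2) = (m - 2)^3*(m + 1)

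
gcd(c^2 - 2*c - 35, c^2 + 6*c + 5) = c + 5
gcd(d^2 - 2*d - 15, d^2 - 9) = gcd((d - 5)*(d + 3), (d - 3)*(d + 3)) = d + 3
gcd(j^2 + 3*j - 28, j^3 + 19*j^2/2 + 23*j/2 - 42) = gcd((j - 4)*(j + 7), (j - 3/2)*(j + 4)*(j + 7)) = j + 7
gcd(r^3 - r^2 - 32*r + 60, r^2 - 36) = r + 6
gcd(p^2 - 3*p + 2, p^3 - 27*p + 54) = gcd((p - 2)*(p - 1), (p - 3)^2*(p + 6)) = 1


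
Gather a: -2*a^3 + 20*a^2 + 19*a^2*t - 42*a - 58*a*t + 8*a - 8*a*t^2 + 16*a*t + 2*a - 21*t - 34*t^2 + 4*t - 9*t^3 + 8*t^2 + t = -2*a^3 + a^2*(19*t + 20) + a*(-8*t^2 - 42*t - 32) - 9*t^3 - 26*t^2 - 16*t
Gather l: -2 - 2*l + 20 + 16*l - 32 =14*l - 14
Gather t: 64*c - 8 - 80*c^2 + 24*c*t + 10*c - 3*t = -80*c^2 + 74*c + t*(24*c - 3) - 8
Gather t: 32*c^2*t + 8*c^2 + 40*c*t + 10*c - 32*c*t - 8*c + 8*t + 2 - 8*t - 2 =8*c^2 + 2*c + t*(32*c^2 + 8*c)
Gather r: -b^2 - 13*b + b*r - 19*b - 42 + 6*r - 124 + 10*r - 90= -b^2 - 32*b + r*(b + 16) - 256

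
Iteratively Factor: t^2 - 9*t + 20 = (t - 4)*(t - 5)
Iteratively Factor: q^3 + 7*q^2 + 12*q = (q)*(q^2 + 7*q + 12) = q*(q + 3)*(q + 4)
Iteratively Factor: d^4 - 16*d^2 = (d)*(d^3 - 16*d) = d*(d + 4)*(d^2 - 4*d) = d*(d - 4)*(d + 4)*(d)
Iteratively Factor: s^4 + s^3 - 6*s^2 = (s)*(s^3 + s^2 - 6*s) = s*(s - 2)*(s^2 + 3*s) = s^2*(s - 2)*(s + 3)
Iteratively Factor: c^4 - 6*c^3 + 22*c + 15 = (c + 1)*(c^3 - 7*c^2 + 7*c + 15) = (c + 1)^2*(c^2 - 8*c + 15) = (c - 3)*(c + 1)^2*(c - 5)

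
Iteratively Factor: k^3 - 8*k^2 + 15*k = (k)*(k^2 - 8*k + 15) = k*(k - 5)*(k - 3)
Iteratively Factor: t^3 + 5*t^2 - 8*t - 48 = (t + 4)*(t^2 + t - 12) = (t - 3)*(t + 4)*(t + 4)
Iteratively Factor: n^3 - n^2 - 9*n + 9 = (n + 3)*(n^2 - 4*n + 3) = (n - 1)*(n + 3)*(n - 3)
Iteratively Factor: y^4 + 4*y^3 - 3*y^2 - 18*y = (y - 2)*(y^3 + 6*y^2 + 9*y) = (y - 2)*(y + 3)*(y^2 + 3*y) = y*(y - 2)*(y + 3)*(y + 3)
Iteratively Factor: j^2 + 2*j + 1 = (j + 1)*(j + 1)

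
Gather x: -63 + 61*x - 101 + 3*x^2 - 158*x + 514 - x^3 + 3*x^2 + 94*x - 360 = -x^3 + 6*x^2 - 3*x - 10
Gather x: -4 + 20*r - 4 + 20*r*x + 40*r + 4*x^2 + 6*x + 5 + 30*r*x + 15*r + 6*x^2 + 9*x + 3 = 75*r + 10*x^2 + x*(50*r + 15)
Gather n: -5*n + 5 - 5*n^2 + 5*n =5 - 5*n^2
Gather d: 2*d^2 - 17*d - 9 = 2*d^2 - 17*d - 9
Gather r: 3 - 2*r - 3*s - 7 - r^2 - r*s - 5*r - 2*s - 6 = -r^2 + r*(-s - 7) - 5*s - 10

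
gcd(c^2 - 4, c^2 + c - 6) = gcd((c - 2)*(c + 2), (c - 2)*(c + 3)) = c - 2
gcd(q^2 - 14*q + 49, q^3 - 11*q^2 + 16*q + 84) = q - 7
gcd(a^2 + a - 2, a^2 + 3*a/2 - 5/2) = a - 1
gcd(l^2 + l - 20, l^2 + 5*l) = l + 5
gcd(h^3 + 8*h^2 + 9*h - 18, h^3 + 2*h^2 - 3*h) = h^2 + 2*h - 3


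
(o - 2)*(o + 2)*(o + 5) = o^3 + 5*o^2 - 4*o - 20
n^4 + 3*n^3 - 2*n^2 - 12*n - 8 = (n - 2)*(n + 1)*(n + 2)^2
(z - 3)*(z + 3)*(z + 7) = z^3 + 7*z^2 - 9*z - 63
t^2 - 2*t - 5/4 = (t - 5/2)*(t + 1/2)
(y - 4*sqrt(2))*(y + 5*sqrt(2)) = y^2 + sqrt(2)*y - 40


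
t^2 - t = t*(t - 1)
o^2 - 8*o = o*(o - 8)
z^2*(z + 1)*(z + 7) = z^4 + 8*z^3 + 7*z^2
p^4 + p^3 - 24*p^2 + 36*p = p*(p - 3)*(p - 2)*(p + 6)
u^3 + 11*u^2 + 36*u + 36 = (u + 2)*(u + 3)*(u + 6)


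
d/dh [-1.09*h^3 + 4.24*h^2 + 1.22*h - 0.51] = -3.27*h^2 + 8.48*h + 1.22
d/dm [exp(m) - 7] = exp(m)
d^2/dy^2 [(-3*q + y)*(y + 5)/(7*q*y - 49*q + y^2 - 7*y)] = 2*(-(3*q - y)*(y + 5)*(7*q + 2*y - 7)^2 + ((3*q - y)*(y + 5) + (3*q - y)*(7*q + 2*y - 7) - (y + 5)*(7*q + 2*y - 7))*(7*q*y - 49*q + y^2 - 7*y) + (7*q*y - 49*q + y^2 - 7*y)^2)/(7*q*y - 49*q + y^2 - 7*y)^3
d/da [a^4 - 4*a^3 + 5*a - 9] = 4*a^3 - 12*a^2 + 5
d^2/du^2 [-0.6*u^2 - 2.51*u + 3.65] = -1.20000000000000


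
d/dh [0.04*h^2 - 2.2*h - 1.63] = 0.08*h - 2.2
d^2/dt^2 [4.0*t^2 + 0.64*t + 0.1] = 8.00000000000000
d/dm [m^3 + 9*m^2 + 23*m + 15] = 3*m^2 + 18*m + 23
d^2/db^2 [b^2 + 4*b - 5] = 2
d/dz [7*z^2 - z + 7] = 14*z - 1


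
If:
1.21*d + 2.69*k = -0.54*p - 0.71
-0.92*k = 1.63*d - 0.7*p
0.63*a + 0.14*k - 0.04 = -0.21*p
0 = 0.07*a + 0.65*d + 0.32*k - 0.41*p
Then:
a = 0.09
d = 0.36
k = -0.47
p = 0.22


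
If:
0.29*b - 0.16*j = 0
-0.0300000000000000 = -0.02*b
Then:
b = 1.50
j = 2.72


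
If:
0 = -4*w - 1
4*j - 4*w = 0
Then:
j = -1/4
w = -1/4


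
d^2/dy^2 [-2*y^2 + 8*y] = -4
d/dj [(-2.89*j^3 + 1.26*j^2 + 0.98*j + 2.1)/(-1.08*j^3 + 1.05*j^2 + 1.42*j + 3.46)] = (-1.77635683940025e-15*j^5 - 1.6737*j^4 - 6.0908*j^3 - 22.434*j^2 + 4.3092*j + 0.4088)/(1.1664*j^6 - 2.268*j^5 - 1.9647*j^4 - 4.4916*j^3 + 9.2824*j^2 + 9.8264*j + 11.9716)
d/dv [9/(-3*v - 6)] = 3/(v + 2)^2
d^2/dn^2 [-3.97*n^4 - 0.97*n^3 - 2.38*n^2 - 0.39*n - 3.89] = -47.64*n^2 - 5.82*n - 4.76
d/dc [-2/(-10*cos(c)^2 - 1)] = 20*sin(2*c)/(5*cos(2*c) + 6)^2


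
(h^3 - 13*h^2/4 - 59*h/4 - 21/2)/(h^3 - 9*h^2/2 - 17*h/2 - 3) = (4*h + 7)/(2*(2*h + 1))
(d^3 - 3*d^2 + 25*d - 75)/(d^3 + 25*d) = (d - 3)/d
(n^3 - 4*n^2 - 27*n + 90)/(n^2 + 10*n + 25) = (n^2 - 9*n + 18)/(n + 5)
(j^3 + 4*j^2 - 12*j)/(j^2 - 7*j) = (j^2 + 4*j - 12)/(j - 7)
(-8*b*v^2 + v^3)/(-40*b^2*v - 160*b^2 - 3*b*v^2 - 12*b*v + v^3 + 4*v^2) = v^2/(5*b*v + 20*b + v^2 + 4*v)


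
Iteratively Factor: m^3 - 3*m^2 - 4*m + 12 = (m + 2)*(m^2 - 5*m + 6) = (m - 3)*(m + 2)*(m - 2)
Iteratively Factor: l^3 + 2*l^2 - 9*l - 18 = (l + 3)*(l^2 - l - 6) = (l + 2)*(l + 3)*(l - 3)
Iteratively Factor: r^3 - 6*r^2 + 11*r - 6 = (r - 3)*(r^2 - 3*r + 2) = (r - 3)*(r - 2)*(r - 1)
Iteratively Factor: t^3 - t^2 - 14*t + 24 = (t + 4)*(t^2 - 5*t + 6) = (t - 2)*(t + 4)*(t - 3)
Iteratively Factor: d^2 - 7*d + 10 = (d - 2)*(d - 5)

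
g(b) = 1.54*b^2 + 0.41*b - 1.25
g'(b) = 3.08*b + 0.41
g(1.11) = 1.10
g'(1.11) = 3.83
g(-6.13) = 54.11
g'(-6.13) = -18.47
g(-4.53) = 28.49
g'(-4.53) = -13.54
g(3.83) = 22.91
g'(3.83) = 12.21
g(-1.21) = 0.51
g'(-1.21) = -3.32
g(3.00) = 13.84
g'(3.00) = 9.65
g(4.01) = 25.16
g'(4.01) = 12.76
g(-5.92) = 50.29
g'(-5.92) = -17.82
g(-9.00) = 119.80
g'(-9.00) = -27.31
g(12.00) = 225.43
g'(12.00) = 37.37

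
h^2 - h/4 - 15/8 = (h - 3/2)*(h + 5/4)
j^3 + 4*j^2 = j^2*(j + 4)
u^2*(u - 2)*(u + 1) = u^4 - u^3 - 2*u^2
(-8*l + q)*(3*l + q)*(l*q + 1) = -24*l^3*q - 5*l^2*q^2 - 24*l^2 + l*q^3 - 5*l*q + q^2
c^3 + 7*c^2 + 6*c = c*(c + 1)*(c + 6)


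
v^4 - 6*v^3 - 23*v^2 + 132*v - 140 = (v - 7)*(v - 2)^2*(v + 5)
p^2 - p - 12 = (p - 4)*(p + 3)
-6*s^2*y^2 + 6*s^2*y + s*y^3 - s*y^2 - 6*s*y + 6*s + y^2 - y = (-6*s + y)*(y - 1)*(s*y + 1)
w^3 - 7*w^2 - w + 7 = (w - 7)*(w - 1)*(w + 1)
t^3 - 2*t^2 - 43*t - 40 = (t - 8)*(t + 1)*(t + 5)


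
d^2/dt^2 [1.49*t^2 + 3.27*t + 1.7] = 2.98000000000000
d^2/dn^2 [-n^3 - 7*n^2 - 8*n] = -6*n - 14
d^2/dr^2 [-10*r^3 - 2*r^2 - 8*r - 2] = -60*r - 4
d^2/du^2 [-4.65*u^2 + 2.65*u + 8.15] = -9.30000000000000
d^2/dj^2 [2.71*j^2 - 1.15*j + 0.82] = 5.42000000000000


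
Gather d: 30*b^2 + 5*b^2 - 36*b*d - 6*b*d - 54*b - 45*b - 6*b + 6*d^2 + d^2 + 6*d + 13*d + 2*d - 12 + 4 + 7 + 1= 35*b^2 - 105*b + 7*d^2 + d*(21 - 42*b)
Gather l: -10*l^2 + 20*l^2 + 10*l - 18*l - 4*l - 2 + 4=10*l^2 - 12*l + 2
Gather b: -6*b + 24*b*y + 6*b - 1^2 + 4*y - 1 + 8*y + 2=24*b*y + 12*y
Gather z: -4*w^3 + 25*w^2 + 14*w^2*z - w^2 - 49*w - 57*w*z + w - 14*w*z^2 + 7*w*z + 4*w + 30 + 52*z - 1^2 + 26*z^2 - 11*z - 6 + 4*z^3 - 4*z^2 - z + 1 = -4*w^3 + 24*w^2 - 44*w + 4*z^3 + z^2*(22 - 14*w) + z*(14*w^2 - 50*w + 40) + 24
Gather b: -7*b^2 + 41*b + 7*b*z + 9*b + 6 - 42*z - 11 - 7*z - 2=-7*b^2 + b*(7*z + 50) - 49*z - 7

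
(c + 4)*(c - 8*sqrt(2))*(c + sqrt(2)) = c^3 - 7*sqrt(2)*c^2 + 4*c^2 - 28*sqrt(2)*c - 16*c - 64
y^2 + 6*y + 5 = (y + 1)*(y + 5)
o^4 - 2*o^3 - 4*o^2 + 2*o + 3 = (o - 3)*(o - 1)*(o + 1)^2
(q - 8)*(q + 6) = q^2 - 2*q - 48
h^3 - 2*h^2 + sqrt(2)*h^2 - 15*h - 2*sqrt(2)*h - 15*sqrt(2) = (h - 5)*(h + 3)*(h + sqrt(2))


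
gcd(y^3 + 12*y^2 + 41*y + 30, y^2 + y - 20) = y + 5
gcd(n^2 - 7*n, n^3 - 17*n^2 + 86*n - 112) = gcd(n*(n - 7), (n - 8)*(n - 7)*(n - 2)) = n - 7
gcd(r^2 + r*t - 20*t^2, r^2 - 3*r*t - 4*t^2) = r - 4*t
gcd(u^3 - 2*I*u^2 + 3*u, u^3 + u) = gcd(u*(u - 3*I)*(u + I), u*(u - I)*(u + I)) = u^2 + I*u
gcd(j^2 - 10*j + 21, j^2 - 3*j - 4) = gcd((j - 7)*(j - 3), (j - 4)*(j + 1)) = 1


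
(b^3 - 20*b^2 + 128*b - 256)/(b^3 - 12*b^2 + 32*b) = (b - 8)/b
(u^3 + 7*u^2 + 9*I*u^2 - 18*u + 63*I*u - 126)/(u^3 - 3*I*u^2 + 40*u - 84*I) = (u^2 + u*(7 + 3*I) + 21*I)/(u^2 - 9*I*u - 14)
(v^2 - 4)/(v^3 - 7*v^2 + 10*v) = (v + 2)/(v*(v - 5))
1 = 1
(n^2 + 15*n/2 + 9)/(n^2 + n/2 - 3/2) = (n + 6)/(n - 1)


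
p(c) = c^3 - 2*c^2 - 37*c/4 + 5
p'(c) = 3*c^2 - 4*c - 37/4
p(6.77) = 161.00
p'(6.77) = 101.17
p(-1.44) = 11.19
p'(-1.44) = 2.73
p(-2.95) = -10.79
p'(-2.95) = 28.66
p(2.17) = -14.27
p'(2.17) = -3.80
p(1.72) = -11.74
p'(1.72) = -7.25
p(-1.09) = 11.41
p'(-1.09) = -1.33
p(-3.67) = -37.42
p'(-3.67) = 45.84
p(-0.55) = 9.32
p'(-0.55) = -6.14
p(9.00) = 488.75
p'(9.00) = 197.75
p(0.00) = 5.00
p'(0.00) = -9.25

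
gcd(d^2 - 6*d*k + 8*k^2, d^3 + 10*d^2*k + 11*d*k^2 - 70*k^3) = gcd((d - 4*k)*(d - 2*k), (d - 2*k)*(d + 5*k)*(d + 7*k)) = d - 2*k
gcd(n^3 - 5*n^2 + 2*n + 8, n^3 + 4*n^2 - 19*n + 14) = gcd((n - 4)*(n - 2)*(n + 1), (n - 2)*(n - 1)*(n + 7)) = n - 2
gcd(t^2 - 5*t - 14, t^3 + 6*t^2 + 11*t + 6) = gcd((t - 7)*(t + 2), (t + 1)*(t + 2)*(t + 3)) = t + 2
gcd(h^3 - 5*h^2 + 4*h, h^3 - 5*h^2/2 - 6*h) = h^2 - 4*h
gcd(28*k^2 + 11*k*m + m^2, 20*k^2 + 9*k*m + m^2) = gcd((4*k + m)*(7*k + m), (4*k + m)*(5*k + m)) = 4*k + m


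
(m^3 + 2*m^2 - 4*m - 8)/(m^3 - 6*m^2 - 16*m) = (m^2 - 4)/(m*(m - 8))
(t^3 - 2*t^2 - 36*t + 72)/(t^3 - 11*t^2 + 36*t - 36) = (t + 6)/(t - 3)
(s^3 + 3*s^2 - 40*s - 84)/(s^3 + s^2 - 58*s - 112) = (s - 6)/(s - 8)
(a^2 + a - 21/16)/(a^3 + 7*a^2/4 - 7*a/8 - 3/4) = (4*a + 7)/(2*(2*a^2 + 5*a + 2))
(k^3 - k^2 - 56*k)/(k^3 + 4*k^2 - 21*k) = (k - 8)/(k - 3)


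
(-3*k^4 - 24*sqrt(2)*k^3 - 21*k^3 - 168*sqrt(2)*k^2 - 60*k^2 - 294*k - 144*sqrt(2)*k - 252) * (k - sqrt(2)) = -3*k^5 - 21*sqrt(2)*k^4 - 21*k^4 - 147*sqrt(2)*k^3 - 12*k^3 - 84*sqrt(2)*k^2 + 42*k^2 + 36*k + 294*sqrt(2)*k + 252*sqrt(2)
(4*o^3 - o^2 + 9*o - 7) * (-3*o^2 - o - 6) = -12*o^5 - o^4 - 50*o^3 + 18*o^2 - 47*o + 42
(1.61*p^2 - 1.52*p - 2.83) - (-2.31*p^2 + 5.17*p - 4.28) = 3.92*p^2 - 6.69*p + 1.45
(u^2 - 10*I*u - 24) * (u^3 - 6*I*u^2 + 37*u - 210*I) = u^5 - 16*I*u^4 - 47*u^3 - 436*I*u^2 - 2988*u + 5040*I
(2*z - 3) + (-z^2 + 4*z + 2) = -z^2 + 6*z - 1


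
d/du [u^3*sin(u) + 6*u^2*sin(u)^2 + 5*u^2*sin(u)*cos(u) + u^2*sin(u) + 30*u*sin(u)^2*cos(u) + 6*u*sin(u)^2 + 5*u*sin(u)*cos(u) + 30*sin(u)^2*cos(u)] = u^3*cos(u) + 3*u^2*sin(u) + 6*u^2*sin(2*u) + u^2*cos(u) + 5*u^2*cos(2*u) - 11*u*sin(u)/2 + 11*u*sin(2*u) + 45*u*sin(3*u)/2 - u*cos(2*u) + 6*u - 15*sin(u)/2 + 5*sin(2*u)/2 + 45*sin(3*u)/2 + 15*cos(u)/2 - 3*cos(2*u) - 15*cos(3*u)/2 + 3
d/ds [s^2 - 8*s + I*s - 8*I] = 2*s - 8 + I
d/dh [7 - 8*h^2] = -16*h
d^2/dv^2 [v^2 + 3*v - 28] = 2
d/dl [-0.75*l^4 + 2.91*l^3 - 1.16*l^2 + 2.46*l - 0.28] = -3.0*l^3 + 8.73*l^2 - 2.32*l + 2.46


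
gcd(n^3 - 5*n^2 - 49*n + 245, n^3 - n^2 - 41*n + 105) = n^2 + 2*n - 35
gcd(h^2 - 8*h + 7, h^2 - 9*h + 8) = h - 1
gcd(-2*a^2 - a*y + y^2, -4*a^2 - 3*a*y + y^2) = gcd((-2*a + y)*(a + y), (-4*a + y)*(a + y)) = a + y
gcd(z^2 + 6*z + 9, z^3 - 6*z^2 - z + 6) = 1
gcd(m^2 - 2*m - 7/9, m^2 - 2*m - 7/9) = m^2 - 2*m - 7/9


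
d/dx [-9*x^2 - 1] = -18*x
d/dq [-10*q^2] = -20*q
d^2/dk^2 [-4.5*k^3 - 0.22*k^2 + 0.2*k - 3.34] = -27.0*k - 0.44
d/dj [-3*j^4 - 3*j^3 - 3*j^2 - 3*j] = -12*j^3 - 9*j^2 - 6*j - 3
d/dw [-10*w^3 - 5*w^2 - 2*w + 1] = -30*w^2 - 10*w - 2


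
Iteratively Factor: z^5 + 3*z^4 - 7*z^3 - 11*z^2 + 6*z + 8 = (z + 4)*(z^4 - z^3 - 3*z^2 + z + 2) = (z - 2)*(z + 4)*(z^3 + z^2 - z - 1) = (z - 2)*(z - 1)*(z + 4)*(z^2 + 2*z + 1) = (z - 2)*(z - 1)*(z + 1)*(z + 4)*(z + 1)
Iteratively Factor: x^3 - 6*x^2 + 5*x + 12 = (x + 1)*(x^2 - 7*x + 12) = (x - 4)*(x + 1)*(x - 3)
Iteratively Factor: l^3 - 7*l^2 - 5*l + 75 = (l + 3)*(l^2 - 10*l + 25) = (l - 5)*(l + 3)*(l - 5)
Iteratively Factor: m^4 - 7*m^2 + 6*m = (m - 1)*(m^3 + m^2 - 6*m) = (m - 1)*(m + 3)*(m^2 - 2*m) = m*(m - 1)*(m + 3)*(m - 2)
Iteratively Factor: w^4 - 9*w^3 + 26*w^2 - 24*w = (w - 3)*(w^3 - 6*w^2 + 8*w) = (w - 4)*(w - 3)*(w^2 - 2*w) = (w - 4)*(w - 3)*(w - 2)*(w)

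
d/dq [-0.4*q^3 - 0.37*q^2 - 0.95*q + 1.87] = -1.2*q^2 - 0.74*q - 0.95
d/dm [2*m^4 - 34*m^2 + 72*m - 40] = 8*m^3 - 68*m + 72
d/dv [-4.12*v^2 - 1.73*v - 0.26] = -8.24*v - 1.73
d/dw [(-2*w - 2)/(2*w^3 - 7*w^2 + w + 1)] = 2*w*(4*w^2 - w - 14)/(4*w^6 - 28*w^5 + 53*w^4 - 10*w^3 - 13*w^2 + 2*w + 1)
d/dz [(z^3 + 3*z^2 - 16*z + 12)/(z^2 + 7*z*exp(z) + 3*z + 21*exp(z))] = ((3*z^2 + 6*z - 16)*(z^2 + 7*z*exp(z) + 3*z + 21*exp(z)) - (z^3 + 3*z^2 - 16*z + 12)*(7*z*exp(z) + 2*z + 28*exp(z) + 3))/(z^2 + 7*z*exp(z) + 3*z + 21*exp(z))^2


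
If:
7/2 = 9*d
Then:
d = 7/18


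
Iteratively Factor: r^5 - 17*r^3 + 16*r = (r + 1)*(r^4 - r^3 - 16*r^2 + 16*r) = r*(r + 1)*(r^3 - r^2 - 16*r + 16) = r*(r - 4)*(r + 1)*(r^2 + 3*r - 4) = r*(r - 4)*(r + 1)*(r + 4)*(r - 1)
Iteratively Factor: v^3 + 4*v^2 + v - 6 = (v - 1)*(v^2 + 5*v + 6) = (v - 1)*(v + 3)*(v + 2)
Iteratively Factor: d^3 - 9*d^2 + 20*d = (d - 5)*(d^2 - 4*d) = (d - 5)*(d - 4)*(d)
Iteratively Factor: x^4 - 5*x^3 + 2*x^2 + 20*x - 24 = (x - 3)*(x^3 - 2*x^2 - 4*x + 8) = (x - 3)*(x + 2)*(x^2 - 4*x + 4) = (x - 3)*(x - 2)*(x + 2)*(x - 2)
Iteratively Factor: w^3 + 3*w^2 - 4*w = (w - 1)*(w^2 + 4*w) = (w - 1)*(w + 4)*(w)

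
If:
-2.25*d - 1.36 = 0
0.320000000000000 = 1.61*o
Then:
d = -0.60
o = 0.20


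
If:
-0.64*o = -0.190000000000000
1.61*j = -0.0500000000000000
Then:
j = -0.03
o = 0.30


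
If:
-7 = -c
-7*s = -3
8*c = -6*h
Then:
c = 7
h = -28/3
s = 3/7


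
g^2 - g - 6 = (g - 3)*(g + 2)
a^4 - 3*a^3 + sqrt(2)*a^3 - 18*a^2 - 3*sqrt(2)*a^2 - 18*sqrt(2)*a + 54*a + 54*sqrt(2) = (a - 3)*(a - 3*sqrt(2))*(a + sqrt(2))*(a + 3*sqrt(2))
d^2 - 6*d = d*(d - 6)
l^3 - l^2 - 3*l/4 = l*(l - 3/2)*(l + 1/2)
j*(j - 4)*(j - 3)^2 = j^4 - 10*j^3 + 33*j^2 - 36*j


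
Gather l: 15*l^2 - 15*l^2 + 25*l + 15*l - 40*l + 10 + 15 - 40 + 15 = 0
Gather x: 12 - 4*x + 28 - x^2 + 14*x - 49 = -x^2 + 10*x - 9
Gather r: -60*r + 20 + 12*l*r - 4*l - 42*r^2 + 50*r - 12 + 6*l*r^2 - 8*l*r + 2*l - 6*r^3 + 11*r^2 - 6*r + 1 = -2*l - 6*r^3 + r^2*(6*l - 31) + r*(4*l - 16) + 9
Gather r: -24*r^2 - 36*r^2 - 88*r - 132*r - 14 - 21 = -60*r^2 - 220*r - 35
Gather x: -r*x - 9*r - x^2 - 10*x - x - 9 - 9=-9*r - x^2 + x*(-r - 11) - 18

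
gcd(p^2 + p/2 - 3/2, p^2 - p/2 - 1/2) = p - 1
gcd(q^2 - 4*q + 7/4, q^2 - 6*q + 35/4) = q - 7/2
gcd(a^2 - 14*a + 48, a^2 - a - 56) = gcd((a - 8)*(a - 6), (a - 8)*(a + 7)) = a - 8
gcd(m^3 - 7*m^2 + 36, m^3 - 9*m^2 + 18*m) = m^2 - 9*m + 18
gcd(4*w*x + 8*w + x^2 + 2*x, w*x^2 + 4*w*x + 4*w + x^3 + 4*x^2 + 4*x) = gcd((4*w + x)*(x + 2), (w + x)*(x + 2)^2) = x + 2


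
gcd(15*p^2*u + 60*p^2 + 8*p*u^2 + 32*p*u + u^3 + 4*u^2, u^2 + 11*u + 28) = u + 4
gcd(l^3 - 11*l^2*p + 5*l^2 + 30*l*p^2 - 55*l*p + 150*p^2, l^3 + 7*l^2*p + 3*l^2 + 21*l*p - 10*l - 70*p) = l + 5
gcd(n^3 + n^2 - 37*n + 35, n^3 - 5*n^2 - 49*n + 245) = n^2 + 2*n - 35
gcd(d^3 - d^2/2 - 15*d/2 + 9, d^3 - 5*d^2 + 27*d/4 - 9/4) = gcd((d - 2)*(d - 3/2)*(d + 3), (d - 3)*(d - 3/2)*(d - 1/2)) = d - 3/2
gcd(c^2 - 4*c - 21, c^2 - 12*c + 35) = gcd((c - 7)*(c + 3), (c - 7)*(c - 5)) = c - 7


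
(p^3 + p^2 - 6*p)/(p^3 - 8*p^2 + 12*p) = (p + 3)/(p - 6)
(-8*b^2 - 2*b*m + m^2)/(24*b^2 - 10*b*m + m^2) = (-2*b - m)/(6*b - m)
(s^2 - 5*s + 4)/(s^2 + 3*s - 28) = (s - 1)/(s + 7)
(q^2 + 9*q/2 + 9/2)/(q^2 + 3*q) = (q + 3/2)/q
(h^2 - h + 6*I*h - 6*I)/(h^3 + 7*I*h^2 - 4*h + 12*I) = (h - 1)/(h^2 + I*h + 2)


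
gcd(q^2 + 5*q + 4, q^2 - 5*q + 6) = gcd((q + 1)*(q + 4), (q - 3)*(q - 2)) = 1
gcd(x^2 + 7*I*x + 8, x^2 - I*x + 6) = 1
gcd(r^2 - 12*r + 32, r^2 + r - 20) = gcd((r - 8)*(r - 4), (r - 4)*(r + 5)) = r - 4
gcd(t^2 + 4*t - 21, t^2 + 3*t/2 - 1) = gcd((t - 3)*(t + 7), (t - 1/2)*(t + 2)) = 1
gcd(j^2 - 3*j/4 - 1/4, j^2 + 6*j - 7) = j - 1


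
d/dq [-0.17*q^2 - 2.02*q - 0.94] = -0.34*q - 2.02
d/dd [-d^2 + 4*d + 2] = 4 - 2*d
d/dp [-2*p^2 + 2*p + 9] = 2 - 4*p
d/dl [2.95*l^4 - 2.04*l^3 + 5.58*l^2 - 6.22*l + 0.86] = 11.8*l^3 - 6.12*l^2 + 11.16*l - 6.22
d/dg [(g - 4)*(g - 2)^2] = (g - 2)*(3*g - 10)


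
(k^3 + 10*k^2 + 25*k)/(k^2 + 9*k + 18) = k*(k^2 + 10*k + 25)/(k^2 + 9*k + 18)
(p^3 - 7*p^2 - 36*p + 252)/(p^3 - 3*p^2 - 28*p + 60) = (p^2 - p - 42)/(p^2 + 3*p - 10)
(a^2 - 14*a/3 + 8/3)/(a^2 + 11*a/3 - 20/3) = (3*a^2 - 14*a + 8)/(3*a^2 + 11*a - 20)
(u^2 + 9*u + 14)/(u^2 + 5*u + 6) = (u + 7)/(u + 3)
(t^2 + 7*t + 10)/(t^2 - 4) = (t + 5)/(t - 2)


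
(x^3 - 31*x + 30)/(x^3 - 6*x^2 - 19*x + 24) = (x^2 + x - 30)/(x^2 - 5*x - 24)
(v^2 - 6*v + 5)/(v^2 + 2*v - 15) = (v^2 - 6*v + 5)/(v^2 + 2*v - 15)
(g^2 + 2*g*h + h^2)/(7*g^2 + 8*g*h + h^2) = (g + h)/(7*g + h)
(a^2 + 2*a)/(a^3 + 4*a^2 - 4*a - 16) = a/(a^2 + 2*a - 8)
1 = 1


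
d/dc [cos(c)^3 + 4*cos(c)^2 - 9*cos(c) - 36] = (-3*cos(c)^2 - 8*cos(c) + 9)*sin(c)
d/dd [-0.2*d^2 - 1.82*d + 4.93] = -0.4*d - 1.82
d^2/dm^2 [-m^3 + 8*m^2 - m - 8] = 16 - 6*m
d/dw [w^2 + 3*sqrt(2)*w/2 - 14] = 2*w + 3*sqrt(2)/2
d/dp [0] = 0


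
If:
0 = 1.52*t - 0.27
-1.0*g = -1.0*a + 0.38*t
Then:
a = g + 0.0675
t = 0.18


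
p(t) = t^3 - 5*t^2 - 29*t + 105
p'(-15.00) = 796.00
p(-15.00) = -3960.00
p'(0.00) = -29.00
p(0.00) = 105.00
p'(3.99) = -21.14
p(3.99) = -26.79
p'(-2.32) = 10.35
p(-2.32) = 132.88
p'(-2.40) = 12.28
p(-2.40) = 131.98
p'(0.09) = -29.88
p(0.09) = 102.35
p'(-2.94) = 26.33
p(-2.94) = 121.63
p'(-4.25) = 67.69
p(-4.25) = 61.17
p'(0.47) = -33.04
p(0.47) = 90.37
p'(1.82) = -37.26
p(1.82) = 41.69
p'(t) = 3*t^2 - 10*t - 29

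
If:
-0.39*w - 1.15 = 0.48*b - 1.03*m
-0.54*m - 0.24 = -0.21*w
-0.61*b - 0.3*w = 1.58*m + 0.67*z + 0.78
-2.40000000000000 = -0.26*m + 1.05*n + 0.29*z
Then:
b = -0.0158793518530068*z - 3.30295508126785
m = 0.37932066810533 - 0.280813801190016*z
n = -0.345725322199432*z - 2.19178726313582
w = 2.11825314655656 - 0.722092631631469*z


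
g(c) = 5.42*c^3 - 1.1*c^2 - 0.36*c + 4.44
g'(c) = 16.26*c^2 - 2.2*c - 0.36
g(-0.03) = 4.45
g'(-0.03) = -0.28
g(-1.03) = -2.28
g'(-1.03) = 19.16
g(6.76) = 1626.06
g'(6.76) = 727.81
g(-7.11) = -1996.69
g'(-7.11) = 837.26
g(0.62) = 5.09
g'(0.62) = 4.53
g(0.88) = 6.96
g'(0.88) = 10.30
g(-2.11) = -50.61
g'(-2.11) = 76.67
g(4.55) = 490.57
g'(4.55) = 326.25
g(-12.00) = -9515.40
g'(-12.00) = 2367.48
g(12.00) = 9207.48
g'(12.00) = 2314.68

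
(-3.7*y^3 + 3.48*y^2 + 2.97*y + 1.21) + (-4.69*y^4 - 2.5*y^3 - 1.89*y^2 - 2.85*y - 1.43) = -4.69*y^4 - 6.2*y^3 + 1.59*y^2 + 0.12*y - 0.22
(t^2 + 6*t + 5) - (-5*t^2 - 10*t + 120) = 6*t^2 + 16*t - 115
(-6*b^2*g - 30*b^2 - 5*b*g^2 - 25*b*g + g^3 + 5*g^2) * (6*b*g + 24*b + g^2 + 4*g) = -36*b^3*g^2 - 324*b^3*g - 720*b^3 - 36*b^2*g^3 - 324*b^2*g^2 - 720*b^2*g + b*g^4 + 9*b*g^3 + 20*b*g^2 + g^5 + 9*g^4 + 20*g^3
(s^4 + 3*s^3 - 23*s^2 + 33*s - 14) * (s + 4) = s^5 + 7*s^4 - 11*s^3 - 59*s^2 + 118*s - 56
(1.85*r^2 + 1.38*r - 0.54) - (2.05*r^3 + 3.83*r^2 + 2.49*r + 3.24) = -2.05*r^3 - 1.98*r^2 - 1.11*r - 3.78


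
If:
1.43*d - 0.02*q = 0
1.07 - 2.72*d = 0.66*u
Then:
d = 0.393382352941176 - 0.242647058823529*u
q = 28.1268382352941 - 17.3492647058824*u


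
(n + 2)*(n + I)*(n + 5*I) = n^3 + 2*n^2 + 6*I*n^2 - 5*n + 12*I*n - 10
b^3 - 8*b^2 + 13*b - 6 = (b - 6)*(b - 1)^2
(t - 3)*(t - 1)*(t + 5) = t^3 + t^2 - 17*t + 15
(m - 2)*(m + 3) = m^2 + m - 6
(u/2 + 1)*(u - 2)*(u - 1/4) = u^3/2 - u^2/8 - 2*u + 1/2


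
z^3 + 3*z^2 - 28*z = z*(z - 4)*(z + 7)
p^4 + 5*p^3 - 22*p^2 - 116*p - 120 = (p - 5)*(p + 2)^2*(p + 6)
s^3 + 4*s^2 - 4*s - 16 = (s - 2)*(s + 2)*(s + 4)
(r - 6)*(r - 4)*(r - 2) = r^3 - 12*r^2 + 44*r - 48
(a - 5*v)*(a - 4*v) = a^2 - 9*a*v + 20*v^2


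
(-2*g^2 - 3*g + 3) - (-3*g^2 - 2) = g^2 - 3*g + 5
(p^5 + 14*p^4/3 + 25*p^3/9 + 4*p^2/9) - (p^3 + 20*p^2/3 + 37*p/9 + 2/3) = p^5 + 14*p^4/3 + 16*p^3/9 - 56*p^2/9 - 37*p/9 - 2/3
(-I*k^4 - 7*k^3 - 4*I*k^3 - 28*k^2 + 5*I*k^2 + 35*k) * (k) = -I*k^5 - 7*k^4 - 4*I*k^4 - 28*k^3 + 5*I*k^3 + 35*k^2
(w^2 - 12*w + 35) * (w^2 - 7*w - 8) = w^4 - 19*w^3 + 111*w^2 - 149*w - 280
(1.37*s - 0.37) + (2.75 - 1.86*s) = 2.38 - 0.49*s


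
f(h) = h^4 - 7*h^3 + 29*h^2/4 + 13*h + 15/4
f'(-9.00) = -4734.50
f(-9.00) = 12138.00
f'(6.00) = 208.00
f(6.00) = 126.75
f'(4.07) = -6.17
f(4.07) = -20.78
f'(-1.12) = -35.20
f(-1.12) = 9.69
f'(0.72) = 14.05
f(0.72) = 14.52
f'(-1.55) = -74.82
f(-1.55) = 32.86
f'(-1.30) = -50.13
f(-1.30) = 17.34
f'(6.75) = 384.25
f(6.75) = 344.94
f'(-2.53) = -222.88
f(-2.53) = 171.60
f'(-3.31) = -410.13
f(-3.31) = 414.04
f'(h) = 4*h^3 - 21*h^2 + 29*h/2 + 13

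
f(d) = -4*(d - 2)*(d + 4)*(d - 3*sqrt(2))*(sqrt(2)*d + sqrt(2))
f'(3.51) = -73.72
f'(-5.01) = 2214.48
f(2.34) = 77.49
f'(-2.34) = -189.16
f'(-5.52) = 3180.09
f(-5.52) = -2853.27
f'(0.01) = -96.62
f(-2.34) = 359.48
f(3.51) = 211.96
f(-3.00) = 409.71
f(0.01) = -192.98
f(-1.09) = 24.41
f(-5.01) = -1486.02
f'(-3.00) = 66.34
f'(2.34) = 222.61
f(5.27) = -1104.57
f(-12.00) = -113198.93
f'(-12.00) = 39495.56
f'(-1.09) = -275.34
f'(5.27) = -1708.26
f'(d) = -4*sqrt(2)*(d - 2)*(d + 4)*(d - 3*sqrt(2)) - 4*(d - 2)*(d + 4)*(sqrt(2)*d + sqrt(2)) - 4*(d - 2)*(d - 3*sqrt(2))*(sqrt(2)*d + sqrt(2)) - 4*(d + 4)*(d - 3*sqrt(2))*(sqrt(2)*d + sqrt(2)) = -16*sqrt(2)*d^3 - 36*sqrt(2)*d^2 + 72*d^2 + 48*sqrt(2)*d + 144*d - 144 + 32*sqrt(2)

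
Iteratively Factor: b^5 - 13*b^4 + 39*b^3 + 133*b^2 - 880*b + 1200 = (b - 5)*(b^4 - 8*b^3 - b^2 + 128*b - 240) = (b - 5)*(b + 4)*(b^3 - 12*b^2 + 47*b - 60) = (b - 5)^2*(b + 4)*(b^2 - 7*b + 12) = (b - 5)^2*(b - 3)*(b + 4)*(b - 4)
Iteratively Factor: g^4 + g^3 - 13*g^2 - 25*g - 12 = (g + 1)*(g^3 - 13*g - 12) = (g + 1)^2*(g^2 - g - 12) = (g + 1)^2*(g + 3)*(g - 4)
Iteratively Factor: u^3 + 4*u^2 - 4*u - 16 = (u - 2)*(u^2 + 6*u + 8) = (u - 2)*(u + 4)*(u + 2)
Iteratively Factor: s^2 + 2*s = (s)*(s + 2)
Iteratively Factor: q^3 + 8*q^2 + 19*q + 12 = (q + 3)*(q^2 + 5*q + 4) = (q + 1)*(q + 3)*(q + 4)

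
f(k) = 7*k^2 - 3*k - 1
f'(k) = 14*k - 3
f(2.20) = 26.28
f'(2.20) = 27.80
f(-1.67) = 23.53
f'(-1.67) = -26.38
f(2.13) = 24.37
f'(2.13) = 26.82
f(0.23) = -1.32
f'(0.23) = 0.22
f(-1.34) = 15.59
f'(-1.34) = -21.76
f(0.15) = -1.29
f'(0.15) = -0.90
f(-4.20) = 135.08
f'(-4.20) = -61.80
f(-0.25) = 0.19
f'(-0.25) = -6.50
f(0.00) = -1.00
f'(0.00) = -3.00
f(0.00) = -1.00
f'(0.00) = -3.00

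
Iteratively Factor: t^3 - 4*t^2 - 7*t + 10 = (t + 2)*(t^2 - 6*t + 5) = (t - 1)*(t + 2)*(t - 5)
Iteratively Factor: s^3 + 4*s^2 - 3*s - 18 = (s + 3)*(s^2 + s - 6) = (s + 3)^2*(s - 2)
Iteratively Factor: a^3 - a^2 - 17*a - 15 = (a + 1)*(a^2 - 2*a - 15) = (a - 5)*(a + 1)*(a + 3)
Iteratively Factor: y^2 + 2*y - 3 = (y + 3)*(y - 1)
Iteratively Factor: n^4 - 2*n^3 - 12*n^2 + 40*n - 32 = (n - 2)*(n^3 - 12*n + 16) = (n - 2)*(n + 4)*(n^2 - 4*n + 4) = (n - 2)^2*(n + 4)*(n - 2)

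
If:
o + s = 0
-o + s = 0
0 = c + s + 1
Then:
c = -1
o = 0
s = 0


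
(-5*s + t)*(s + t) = -5*s^2 - 4*s*t + t^2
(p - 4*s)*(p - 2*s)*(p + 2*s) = p^3 - 4*p^2*s - 4*p*s^2 + 16*s^3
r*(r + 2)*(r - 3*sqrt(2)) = r^3 - 3*sqrt(2)*r^2 + 2*r^2 - 6*sqrt(2)*r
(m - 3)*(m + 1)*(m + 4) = m^3 + 2*m^2 - 11*m - 12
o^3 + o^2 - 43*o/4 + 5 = (o - 5/2)*(o - 1/2)*(o + 4)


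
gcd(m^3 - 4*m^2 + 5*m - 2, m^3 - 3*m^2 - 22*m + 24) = m - 1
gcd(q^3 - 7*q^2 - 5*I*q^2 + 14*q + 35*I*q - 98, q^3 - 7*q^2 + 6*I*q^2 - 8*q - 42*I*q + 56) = q^2 + q*(-7 + 2*I) - 14*I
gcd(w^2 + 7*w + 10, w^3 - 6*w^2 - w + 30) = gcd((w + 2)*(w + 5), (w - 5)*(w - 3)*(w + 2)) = w + 2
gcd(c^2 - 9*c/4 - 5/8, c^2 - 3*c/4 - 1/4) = c + 1/4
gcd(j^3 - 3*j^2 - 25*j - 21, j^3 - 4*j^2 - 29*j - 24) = j^2 + 4*j + 3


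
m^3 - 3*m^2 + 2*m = m*(m - 2)*(m - 1)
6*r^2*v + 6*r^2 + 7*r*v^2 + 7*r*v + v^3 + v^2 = (r + v)*(6*r + v)*(v + 1)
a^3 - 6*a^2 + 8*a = a*(a - 4)*(a - 2)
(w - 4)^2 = w^2 - 8*w + 16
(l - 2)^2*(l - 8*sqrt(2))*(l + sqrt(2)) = l^4 - 7*sqrt(2)*l^3 - 4*l^3 - 12*l^2 + 28*sqrt(2)*l^2 - 28*sqrt(2)*l + 64*l - 64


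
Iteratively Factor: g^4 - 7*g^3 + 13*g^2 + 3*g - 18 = (g - 3)*(g^3 - 4*g^2 + g + 6) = (g - 3)*(g - 2)*(g^2 - 2*g - 3) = (g - 3)*(g - 2)*(g + 1)*(g - 3)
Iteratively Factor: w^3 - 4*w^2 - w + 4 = (w - 4)*(w^2 - 1) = (w - 4)*(w - 1)*(w + 1)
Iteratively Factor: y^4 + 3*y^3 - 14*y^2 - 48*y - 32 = (y + 1)*(y^3 + 2*y^2 - 16*y - 32) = (y + 1)*(y + 4)*(y^2 - 2*y - 8) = (y + 1)*(y + 2)*(y + 4)*(y - 4)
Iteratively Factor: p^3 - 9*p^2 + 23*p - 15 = (p - 1)*(p^2 - 8*p + 15) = (p - 5)*(p - 1)*(p - 3)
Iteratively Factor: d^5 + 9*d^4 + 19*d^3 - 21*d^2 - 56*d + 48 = (d - 1)*(d^4 + 10*d^3 + 29*d^2 + 8*d - 48) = (d - 1)^2*(d^3 + 11*d^2 + 40*d + 48) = (d - 1)^2*(d + 4)*(d^2 + 7*d + 12) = (d - 1)^2*(d + 3)*(d + 4)*(d + 4)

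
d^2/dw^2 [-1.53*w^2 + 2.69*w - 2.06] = -3.06000000000000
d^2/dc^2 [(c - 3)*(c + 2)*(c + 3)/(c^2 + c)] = 4*(-5*c^3 - 27*c^2 - 27*c - 9)/(c^3*(c^3 + 3*c^2 + 3*c + 1))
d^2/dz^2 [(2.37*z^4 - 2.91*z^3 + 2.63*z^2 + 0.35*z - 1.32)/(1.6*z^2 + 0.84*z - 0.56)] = (12.1344*z^6 + 19.11168*z^5 - 2.70748800000001*z^4 - 32.43632*z^3 + 10.995648*z^2 - 14.238336*z - 2.249408)/(4.096*z^6 + 6.4512*z^5 - 0.913920000000001*z^4 - 3.923136*z^3 + 0.319872*z^2 + 0.790272*z - 0.175616)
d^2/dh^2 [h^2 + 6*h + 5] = 2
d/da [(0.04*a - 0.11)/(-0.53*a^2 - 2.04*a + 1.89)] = (0.0212*a^2 - 0.1166*a - 0.1488)/(0.2809*a^4 + 2.1624*a^3 + 2.1582*a^2 - 7.7112*a + 3.5721)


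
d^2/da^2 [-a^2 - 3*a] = -2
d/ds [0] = 0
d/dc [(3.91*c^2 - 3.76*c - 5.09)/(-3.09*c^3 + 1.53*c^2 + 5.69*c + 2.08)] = (12.0819*c^4 - 23.2368*c^3 - 19.1836*c^2 + 31.841*c + 21.1413)/(9.5481*c^6 - 9.4554*c^5 - 32.8233*c^4 + 4.557*c^3 + 38.7409*c^2 + 23.6704*c + 4.3264)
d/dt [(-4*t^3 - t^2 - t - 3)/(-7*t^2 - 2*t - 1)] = (28*t^4 + 16*t^3 + 7*t^2 - 40*t - 5)/(49*t^4 + 28*t^3 + 18*t^2 + 4*t + 1)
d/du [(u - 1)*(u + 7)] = 2*u + 6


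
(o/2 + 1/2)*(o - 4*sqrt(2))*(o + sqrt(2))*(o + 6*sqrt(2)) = o^4/2 + o^3/2 + 3*sqrt(2)*o^3/2 - 22*o^2 + 3*sqrt(2)*o^2/2 - 24*sqrt(2)*o - 22*o - 24*sqrt(2)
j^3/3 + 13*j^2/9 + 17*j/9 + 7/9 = (j/3 + 1/3)*(j + 1)*(j + 7/3)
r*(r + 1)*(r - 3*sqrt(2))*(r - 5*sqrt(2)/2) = r^4 - 11*sqrt(2)*r^3/2 + r^3 - 11*sqrt(2)*r^2/2 + 15*r^2 + 15*r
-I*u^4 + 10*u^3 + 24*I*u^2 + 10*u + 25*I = (u - I)*(u + 5*I)^2*(-I*u + 1)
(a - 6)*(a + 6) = a^2 - 36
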